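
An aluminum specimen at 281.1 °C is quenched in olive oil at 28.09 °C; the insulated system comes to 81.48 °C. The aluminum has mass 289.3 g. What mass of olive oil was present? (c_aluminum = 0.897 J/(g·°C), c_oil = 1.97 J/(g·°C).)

m ≈ 493 g

Heat lost by the aluminum = heat gained by the oil:
289.3×0.897×(281.1 − 81.48) = m×1.97×(81.48 − 28.09)
105.18 m = 51802  ⇒  m ≈ 492.5 g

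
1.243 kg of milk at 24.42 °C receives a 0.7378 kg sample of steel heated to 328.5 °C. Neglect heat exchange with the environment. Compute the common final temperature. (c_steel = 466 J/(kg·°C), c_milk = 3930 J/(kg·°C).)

T_f ≈ 44.4 °C

|Q_steel| = |Q_milk|:
0.7378×466×(328.5 − T) = 1.243×3930×(T − 24.42)
343.81(328.5 − T) = 4885(T − 24.42)
5228.8 T = 232235  ⇒  T ≈ 44.41 °C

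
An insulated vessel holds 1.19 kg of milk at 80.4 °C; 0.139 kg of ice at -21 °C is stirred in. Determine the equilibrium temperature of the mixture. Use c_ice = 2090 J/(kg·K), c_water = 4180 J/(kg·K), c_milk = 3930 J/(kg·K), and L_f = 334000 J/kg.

T_f ≈ 61.5 °C

Energy conservation, ΣQ = 0:
ice -21→0 °C: 0.139×2090×21 = 6100.7; latent heat to melt: 0.139×334000 = 46426; warm the meltwater: 581.02 T; milk cools: 1.19×3930×(T − 80.4) = 4676.7(T − 80.4)
5257.7 T = 376007 − 52527 = 323480
T ≈ 61.52 °C (positive, so assuming full melt was valid).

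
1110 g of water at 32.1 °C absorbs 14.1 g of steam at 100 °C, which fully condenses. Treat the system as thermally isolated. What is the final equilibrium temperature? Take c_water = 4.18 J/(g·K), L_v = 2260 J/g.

T_f ≈ 39.7 °C

Heat gained plus heat lost sum to zero:
condense steam: −14.1×2260 = −31866; condensate cools 100→T: 14.1×4.18×(T − 100) = 58.94(T − 100); water warms: 1110×4.18×(T − 32.1) = 4639.8(T − 32.1)
4698.7 T = 31866 + 5893.8 + 148938 = 186697
T ≈ 39.73 °C, under the boiling point, so the assumption holds.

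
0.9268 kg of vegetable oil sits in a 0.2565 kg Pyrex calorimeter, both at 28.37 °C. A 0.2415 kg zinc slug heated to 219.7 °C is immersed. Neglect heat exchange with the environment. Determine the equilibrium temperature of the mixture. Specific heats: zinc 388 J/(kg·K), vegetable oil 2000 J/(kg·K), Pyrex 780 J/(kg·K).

Setting the total heat transfer to zero:
0.2415*388*(T − 219.7) + 0.9268*2000*(T − 28.37) + 0.2565*780*(T − 28.37) = 0
(93.7 + 1853.6 + 200.07) T = 93.7*219.7 + 1853.6*28.37 + 200.07*28.37
T ≈ 36.72 °C

T_f ≈ 36.7 °C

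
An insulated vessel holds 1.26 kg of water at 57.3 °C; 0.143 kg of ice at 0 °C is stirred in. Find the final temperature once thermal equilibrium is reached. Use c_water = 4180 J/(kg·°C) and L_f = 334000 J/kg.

Setting the total heat transfer to zero:
fusion: m_ice L_f = 0.143×334000 = 47762; warm the meltwater: 597.74 T; water cools: 1.26×4180×(T − 57.3) = 5266.8(T − 57.3)
5864.5 T = 301788 − 47762 = 254026
T ≈ 43.32 °C (positive, so assuming full melt was valid).

T_f ≈ 43.3 °C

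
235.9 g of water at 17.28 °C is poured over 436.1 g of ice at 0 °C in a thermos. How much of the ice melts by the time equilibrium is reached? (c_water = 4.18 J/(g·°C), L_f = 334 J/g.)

Water can give up m c ΔT = 235.9·4.18·17.28 = 17039 J before reaching 0 °C.
To melt every bit of ice: 436.1·334 = 145657 J.
That's not enough to melt it all — equilibrium is at 0 °C with ice remaining.
Mass melted = 17039/334 ≈ 51.02 g.

m_melted ≈ 51 g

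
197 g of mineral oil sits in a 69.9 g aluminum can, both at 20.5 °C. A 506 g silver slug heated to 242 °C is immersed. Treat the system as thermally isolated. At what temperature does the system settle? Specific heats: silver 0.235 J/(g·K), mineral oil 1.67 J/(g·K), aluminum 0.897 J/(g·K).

With ΣQ=0 the equilibrium temperature is the m·c-weighted mean:
T_f = (118.91*242 + 328.99*20.5 + 62.7*20.5) / (118.91 + 328.99 + 62.7)
    = 36806 / 510.6 ≈ 72.08 °C

T_f ≈ 72.1 °C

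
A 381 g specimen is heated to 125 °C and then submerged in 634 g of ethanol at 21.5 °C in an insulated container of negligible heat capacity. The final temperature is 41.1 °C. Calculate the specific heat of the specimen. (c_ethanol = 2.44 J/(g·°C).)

c ≈ 0.949 J/(g·°C)

Net heat exchanged in the isolated system is zero:
381×c×(41.1 − 125) + 634×2.44×(41.1 − 21.5) = 0
-31966 c = -30320
c = -30320/-31966 ≈ 0.9485 J/(g·°C)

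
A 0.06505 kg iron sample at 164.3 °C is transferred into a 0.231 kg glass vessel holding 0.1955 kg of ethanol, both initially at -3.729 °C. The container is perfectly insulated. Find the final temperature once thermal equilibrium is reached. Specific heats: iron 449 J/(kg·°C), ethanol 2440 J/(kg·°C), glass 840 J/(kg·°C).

Setting the total heat transfer to zero:
0.06505×449×(T − 164.3) + 0.1955×2440×(T − (-3.729)) + 0.231×840×(T − (-3.729)) = 0
(29.21 + 477.02 + 194.04) T = 29.21×164.3 + 477.02×(-3.729) + 194.04×(-3.729)
T ≈ 3.28 °C

T_f ≈ 3.3 °C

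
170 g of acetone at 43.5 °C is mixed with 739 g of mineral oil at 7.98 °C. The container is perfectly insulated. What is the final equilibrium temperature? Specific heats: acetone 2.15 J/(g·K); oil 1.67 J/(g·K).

Conservation of energy gives ΣQ = 0:
170*2.15*(T − 43.5) + 739*1.67*(T − 7.98) = 0
365.5(T − 43.5) + 1234.1(T − 7.98) = 0
1599.6 T = 25748
T ≈ 16.10 °C

T_f ≈ 16.1 °C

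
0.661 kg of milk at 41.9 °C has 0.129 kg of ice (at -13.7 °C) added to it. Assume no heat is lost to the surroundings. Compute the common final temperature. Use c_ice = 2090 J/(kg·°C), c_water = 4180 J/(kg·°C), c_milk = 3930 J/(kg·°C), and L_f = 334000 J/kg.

T_f ≈ 19.8 °C

Net heat exchanged in the isolated system is zero:
ice -13.7→0 °C: 0.129×2090×13.7 = 3693.7; fusion: m_ice L_f = 0.129×334000 = 43086; meltwater 0→T: 0.129×4180×T = 539.22 T; milk cools: 0.661×3930×(T − 41.9) = 2597.7(T − 41.9)
3136.9 T = 108845 − 46780 = 62065
T ≈ 19.79 °C — above 0 °C, consistent with complete melting.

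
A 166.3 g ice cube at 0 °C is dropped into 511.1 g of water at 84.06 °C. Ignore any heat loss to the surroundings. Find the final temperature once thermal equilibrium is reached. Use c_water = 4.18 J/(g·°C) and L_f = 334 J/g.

Let T be the final temperature. ΣQ_i = 0:
melt ice: 166.3·334 = 55544; meltwater 0→T: 166.3·4.18·T = 695.13 T; water: 2136.4(T − 84.06)
2831.5 T = 179586 − 55544 = 124041
T ≈ 43.81 °C — above 0 °C, consistent with complete melting.

T_f ≈ 43.8 °C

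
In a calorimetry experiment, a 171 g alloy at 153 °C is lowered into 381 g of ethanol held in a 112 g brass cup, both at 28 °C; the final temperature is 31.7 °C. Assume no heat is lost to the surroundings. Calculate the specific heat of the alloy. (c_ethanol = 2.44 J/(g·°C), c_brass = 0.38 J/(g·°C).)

Setting the total heat transfer to zero:
171·c·(31.7 − 153) + 381·2.44·(31.7 − 28) + 112·0.38·(31.7 − 28) = 0
-20742 c = -3597.1
c = -3597.1/-20742 ≈ 0.1734 J/(g·°C)

c ≈ 0.173 J/(g·°C)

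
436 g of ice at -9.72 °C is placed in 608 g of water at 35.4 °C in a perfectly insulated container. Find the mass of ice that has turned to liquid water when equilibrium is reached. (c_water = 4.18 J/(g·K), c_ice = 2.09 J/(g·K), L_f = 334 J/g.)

m_melted ≈ 243 g

Cooling the water to 0 °C releases 608·4.18·35.4 = 89967 J.
Warming the ice to 0 °C takes 436·2.09·9.72 = 8857.3 J, leaving 81110 J for melting.
To melt every bit of ice: 436·334 = 145624 J.
81110 J < 145624 J, so only part of the ice melts and the system sits at 0 °C.
Mass melted = 81110/334 ≈ 242.8 g.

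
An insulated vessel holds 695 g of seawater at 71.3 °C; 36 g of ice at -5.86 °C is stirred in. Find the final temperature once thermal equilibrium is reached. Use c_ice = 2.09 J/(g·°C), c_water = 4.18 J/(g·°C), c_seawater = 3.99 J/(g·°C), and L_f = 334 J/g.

Sum of m c ΔT and latent-heat terms is zero:
ice -5.86→0 °C: 36×2.09×5.86 = 440.91
  fusion: m_ice L_f = 36×334 = 12024
  warm the meltwater: 150.48 T
  seawater: 2773.1(T − 71.3)
2923.5 T = 197718 − 12465 = 185254
T ≈ 63.37 °C. Since T > 0 °C, the all-ice-melts assumption holds.

T_f ≈ 63.4 °C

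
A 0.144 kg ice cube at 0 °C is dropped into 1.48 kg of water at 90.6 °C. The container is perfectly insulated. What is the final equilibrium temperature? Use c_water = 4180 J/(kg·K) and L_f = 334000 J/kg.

Setting the total heat transfer to zero:
latent heat to melt: 0.144·334000 = 48096
  meltwater 0→T: 0.144·4180·T = 601.92 T
  water: 6186.4(T − 90.6)
6788.3 T = 560488 − 48096 = 512392
T ≈ 75.48 °C (positive, so assuming full melt was valid).

T_f ≈ 75.5 °C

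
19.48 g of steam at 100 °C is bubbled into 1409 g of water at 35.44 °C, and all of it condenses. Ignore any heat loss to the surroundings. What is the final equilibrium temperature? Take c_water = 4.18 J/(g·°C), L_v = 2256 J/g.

T_f ≈ 43.7 °C

Net heat exchanged in the isolated system is zero:
condense steam: −19.48×2256 = −43947; condensed water 100 °C→T: 81.43(T − 100); original water: 5889.6(T − 35.44)
5971 T = 43947 + 8142.6 + 208728 = 260818
T ≈ 43.68 °C (< 100 °C, so full condensation is consistent).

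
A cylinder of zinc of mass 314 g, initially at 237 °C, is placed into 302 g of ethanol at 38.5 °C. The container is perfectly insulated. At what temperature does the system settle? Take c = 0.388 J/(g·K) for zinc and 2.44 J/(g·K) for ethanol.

T_f ≈ 66.7 °C

Conservation of energy gives ΣQ = 0:
314·0.388·(T − 237) + 302·2.44·(T − 38.5) = 0
858.71 T = 57244
T = 57244/858.71 ≈ 66.66 °C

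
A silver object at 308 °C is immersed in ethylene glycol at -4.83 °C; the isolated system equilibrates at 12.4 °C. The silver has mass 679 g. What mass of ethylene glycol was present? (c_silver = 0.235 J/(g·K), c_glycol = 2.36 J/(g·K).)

Setting the total heat transfer to zero:
679·0.235·(12.4 − 308) + m·2.36·(12.4 − (-4.83)) = 0
40.66 m = 47167
m = 47167/40.66 ≈ 1160 g

m ≈ 1160 g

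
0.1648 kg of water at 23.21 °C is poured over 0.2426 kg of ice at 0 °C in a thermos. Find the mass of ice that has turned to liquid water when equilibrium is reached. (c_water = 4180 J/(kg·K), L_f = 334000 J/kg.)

Water can give up m c ΔT = 0.1648×4180×23.21 = 15989 J before reaching 0 °C.
Melting all 0.2426 kg of ice would need 0.2426×334000 = 81028 J.
15989 J < 81028 J, so only part of the ice melts and the system sits at 0 °C.
Mass melted = 15989/334000 ≈ 0.04787 kg.

m_melted ≈ 0.0479 kg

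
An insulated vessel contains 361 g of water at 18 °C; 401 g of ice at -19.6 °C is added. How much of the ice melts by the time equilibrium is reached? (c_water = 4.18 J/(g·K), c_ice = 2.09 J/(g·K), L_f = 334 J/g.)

Cooling the water to 0 °C releases 361·4.18·18 = 27162 J.
Warming the ice to 0 °C takes 401·2.09·19.6 = 16427 J, leaving 10735 J for melting.
To melt every bit of ice: 401·334 = 133934 J.
That's not enough to melt it all — equilibrium is at 0 °C with ice remaining.
m_melt = 10735 / L_f = 32.14 g.

m_melted ≈ 32.1 g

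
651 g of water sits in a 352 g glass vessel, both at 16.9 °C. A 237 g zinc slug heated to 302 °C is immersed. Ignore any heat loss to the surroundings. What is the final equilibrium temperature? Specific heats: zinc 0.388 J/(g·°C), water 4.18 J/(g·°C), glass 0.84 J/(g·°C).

Setting the total heat transfer to zero:
237×0.388×(T − 302) + 651×4.18×(T − 16.9) + 352×0.84×(T − 16.9) = 0
(91.96 + 2721.2 + 295.68) T = 91.96×302 + 2721.2×16.9 + 295.68×16.9
T ≈ 25.33 °C

T_f ≈ 25.3 °C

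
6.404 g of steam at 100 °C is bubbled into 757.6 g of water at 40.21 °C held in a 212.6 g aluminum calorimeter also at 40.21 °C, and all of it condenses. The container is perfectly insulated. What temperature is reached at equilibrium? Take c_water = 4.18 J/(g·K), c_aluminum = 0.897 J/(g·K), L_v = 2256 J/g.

T_f ≈ 45.0 °C

Let T be the final temperature. ΣQ_i = 0:
steam→water at 100 °C releases m L_v = 6.404·2256 = 14447; condensate cools 100→T: 6.404·4.18·(T − 100) = 26.77(T − 100); original water: 3166.8(T − 40.21); aluminum cup: 212.6·0.897·(T − 40.21) = 190.7(T − 40.21)
3384.2 T = 14447 + 2676.9 + 135004 = 152128
T ≈ 44.95 °C (< 100 °C, so full condensation is consistent).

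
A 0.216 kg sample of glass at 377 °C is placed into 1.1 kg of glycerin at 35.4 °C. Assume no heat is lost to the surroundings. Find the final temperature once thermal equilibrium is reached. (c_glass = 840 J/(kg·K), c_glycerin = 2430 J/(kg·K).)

T_f ≈ 57.1 °C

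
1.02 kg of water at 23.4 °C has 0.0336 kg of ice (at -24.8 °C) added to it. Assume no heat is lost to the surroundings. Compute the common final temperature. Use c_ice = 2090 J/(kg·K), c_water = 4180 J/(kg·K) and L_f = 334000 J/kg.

T_f ≈ 19.7 °C

Let T be the final temperature. ΣQ_i = 0:
ice -24.8→0 °C: 0.0336×2090×24.8 = 1741.6; fusion: m_ice L_f = 0.0336×334000 = 11222; meltwater 0→T: 0.0336×4180×T = 140.45 T; water cools: 1.02×4180×(T − 23.4) = 4263.6(T − 23.4)
4404 T = 99768 − 12964 = 86804
T ≈ 19.71 °C. Since T > 0 °C, the all-ice-melts assumption holds.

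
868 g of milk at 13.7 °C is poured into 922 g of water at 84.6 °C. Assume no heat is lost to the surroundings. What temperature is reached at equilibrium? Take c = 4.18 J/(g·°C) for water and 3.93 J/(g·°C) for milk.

T_f ≈ 51.3 °C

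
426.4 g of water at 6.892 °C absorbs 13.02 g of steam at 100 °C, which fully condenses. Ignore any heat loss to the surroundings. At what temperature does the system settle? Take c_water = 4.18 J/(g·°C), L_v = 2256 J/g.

Sum of m c ΔT and latent-heat terms is zero:
steam→water at 100 °C releases m L_v = 13.02×2256 = 29373
  condensed water 100 °C→T: 54.42(T − 100)
  original water: 1782.4(T − 6.892)
1836.8 T = 29373 + 5442.4 + 12284 = 47099
T ≈ 25.64 °C, under the boiling point, so the assumption holds.

T_f ≈ 25.6 °C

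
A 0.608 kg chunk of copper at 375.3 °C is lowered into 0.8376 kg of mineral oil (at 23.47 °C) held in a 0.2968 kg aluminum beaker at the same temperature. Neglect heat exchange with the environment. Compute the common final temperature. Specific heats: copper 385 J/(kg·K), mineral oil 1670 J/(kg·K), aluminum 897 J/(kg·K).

T_f ≈ 66.8 °C

Setting the total heat transfer to zero:
0.608·385·(T − 375.3) + 0.8376·1670·(T − 23.47) + 0.2968·897·(T − 23.47) = 0
234.08(T − 375.3) + 1398.8(T − 23.47) + 266.23(T − 23.47) = 0
1899.1 T = 126928
T ≈ 66.84 °C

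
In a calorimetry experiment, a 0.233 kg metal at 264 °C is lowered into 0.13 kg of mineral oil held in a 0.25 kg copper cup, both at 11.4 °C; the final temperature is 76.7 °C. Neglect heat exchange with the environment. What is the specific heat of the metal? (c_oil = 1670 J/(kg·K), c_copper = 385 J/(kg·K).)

c ≈ 469 J/(kg·K)

Taking heat into each body as positive, Σ m c ΔT = 0:
0.233×c×(76.7 − 264) + 0.13×1670×(76.7 − 11.4) + 0.25×385×(76.7 − 11.4) = 0
-43.64 c = -20462
c = -20462/-43.64 ≈ 468.9 J/(kg·K)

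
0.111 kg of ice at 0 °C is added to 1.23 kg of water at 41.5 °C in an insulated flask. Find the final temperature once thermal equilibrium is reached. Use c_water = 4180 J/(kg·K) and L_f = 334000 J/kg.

T_f ≈ 31.5 °C

Taking heat into each body as positive, Σ m c ΔT = 0:
fusion: m_ice L_f = 0.111×334000 = 37074
  warm the meltwater: 463.98 T
  water cools: 1.23×4180×(T − 41.5) = 5141.4(T − 41.5)
5605.4 T = 213368 − 37074 = 176294
T ≈ 31.45 °C. Since T > 0 °C, the all-ice-melts assumption holds.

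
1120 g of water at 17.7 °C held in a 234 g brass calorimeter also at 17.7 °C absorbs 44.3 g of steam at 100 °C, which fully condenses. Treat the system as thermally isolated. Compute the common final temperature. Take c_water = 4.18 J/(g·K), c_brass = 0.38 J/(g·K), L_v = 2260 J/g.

T_f ≈ 41.0 °C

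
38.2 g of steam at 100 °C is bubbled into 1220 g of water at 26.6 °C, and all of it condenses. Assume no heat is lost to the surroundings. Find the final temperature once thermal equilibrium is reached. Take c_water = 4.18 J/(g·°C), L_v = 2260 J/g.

T_f ≈ 45.2 °C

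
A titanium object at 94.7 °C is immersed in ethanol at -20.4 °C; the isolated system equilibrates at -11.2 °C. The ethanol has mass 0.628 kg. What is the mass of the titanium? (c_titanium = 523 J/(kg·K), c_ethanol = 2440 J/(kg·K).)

Energy conservation, ΣQ = 0:
m·523·(-11.2 − 94.7) + 0.628·2440·(-11.2 − (-20.4)) = 0
-55386 m = -14097
m = -14097/-55386 ≈ 0.2545 kg

m ≈ 0.255 kg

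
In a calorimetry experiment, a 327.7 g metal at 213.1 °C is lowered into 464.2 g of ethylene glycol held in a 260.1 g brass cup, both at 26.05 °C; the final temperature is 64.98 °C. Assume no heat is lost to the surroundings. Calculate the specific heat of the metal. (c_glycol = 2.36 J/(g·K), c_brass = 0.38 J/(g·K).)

Heat gained plus heat lost sum to zero:
327.7×c×(64.98 − 213.1) + 464.2×2.36×(64.98 − 26.05) + 260.1×0.38×(64.98 − 26.05) = 0
-48539 c = -46496
c = -46496/-48539 ≈ 0.9579 J/(g·K)

c ≈ 0.958 J/(g·K)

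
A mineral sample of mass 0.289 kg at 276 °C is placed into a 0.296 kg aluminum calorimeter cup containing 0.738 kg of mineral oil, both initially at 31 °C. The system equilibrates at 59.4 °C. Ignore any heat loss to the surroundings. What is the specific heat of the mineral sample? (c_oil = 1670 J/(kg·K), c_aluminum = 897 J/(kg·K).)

Let T be the final temperature. ΣQ_i = 0:
0.289×c×(59.4 − 276) + 0.738×1670×(59.4 − 31) + 0.296×897×(59.4 − 31) = 0
-62.6 c = -42542
c = -42542/-62.6 ≈ 679.6 J/(kg·K)

c ≈ 680 J/(kg·K)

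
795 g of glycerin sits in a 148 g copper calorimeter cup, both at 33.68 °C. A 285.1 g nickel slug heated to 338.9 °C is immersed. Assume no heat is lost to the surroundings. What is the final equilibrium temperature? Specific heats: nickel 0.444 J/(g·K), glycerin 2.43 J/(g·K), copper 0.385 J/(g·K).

Conservation of energy gives ΣQ = 0:
285.1*0.444*(T − 338.9) + 795*2.43*(T − 33.68) + 148*0.385*(T − 33.68) = 0
2115.4 T = 109883
T = 109883 / 2115.4 = 51.9 °C

T_f ≈ 51.9 °C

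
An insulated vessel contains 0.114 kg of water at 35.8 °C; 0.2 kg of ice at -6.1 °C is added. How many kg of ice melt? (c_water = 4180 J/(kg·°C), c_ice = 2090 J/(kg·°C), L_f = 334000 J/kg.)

Water can give up m c ΔT = 0.114×4180×35.8 = 17059 J before reaching 0 °C.
Of that, 0.2×2090×6.1 = 2549.8 J goes to bring the ice to 0 °C, leaving 14510 J.
To melt every bit of ice: 0.2×334000 = 66800 J.
That's not enough to melt it all — equilibrium is at 0 °C with ice remaining.
Mass melted = 14510/334000 ≈ 0.04344 kg.

m_melted ≈ 0.0434 kg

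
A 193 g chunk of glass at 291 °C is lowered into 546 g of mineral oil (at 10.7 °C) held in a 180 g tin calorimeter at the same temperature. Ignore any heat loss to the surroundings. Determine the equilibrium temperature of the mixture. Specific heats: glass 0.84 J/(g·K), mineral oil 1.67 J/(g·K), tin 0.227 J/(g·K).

T_f ≈ 51.5 °C

Conservation of energy gives ΣQ = 0:
193*0.84*(T − 291) + 546*1.67*(T − 10.7) + 180*0.227*(T − 10.7) = 0
162.12(T − 291) + 911.82(T − 10.7) + 40.86(T − 10.7) = 0
1114.8 T = 57371
T ≈ 51.46 °C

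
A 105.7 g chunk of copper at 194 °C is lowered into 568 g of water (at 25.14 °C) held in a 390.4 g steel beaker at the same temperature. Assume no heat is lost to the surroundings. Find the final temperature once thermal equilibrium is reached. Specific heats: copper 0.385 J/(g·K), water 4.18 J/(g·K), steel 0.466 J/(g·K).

Setting the total heat transfer to zero:
105.7×0.385×(T − 194) + 568×4.18×(T − 25.14) + 390.4×0.466×(T − 25.14) = 0
40.69(T − 194) + 2374.2(T − 25.14) + 181.93(T − 25.14) = 0
(40.69 + 2374.2 + 181.93) T = 40.69×194 + 2374.2×25.14 + 181.93×25.14
T ≈ 27.79 °C

T_f ≈ 27.8 °C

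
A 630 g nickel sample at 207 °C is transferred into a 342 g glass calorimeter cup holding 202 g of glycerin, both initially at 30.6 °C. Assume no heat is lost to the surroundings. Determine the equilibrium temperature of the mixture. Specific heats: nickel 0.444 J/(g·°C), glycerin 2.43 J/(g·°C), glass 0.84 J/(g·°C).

Taking heat into each body as positive, Σ m c ΔT = 0:
630×0.444×(T − 207) + 202×2.43×(T − 30.6) + 342×0.84×(T − 30.6) = 0
279.72(T − 207) + 490.86(T − 30.6) + 287.28(T − 30.6) = 0
1057.9 T = 81713
T = 81713/1057.9 ≈ 77.24 °C

T_f ≈ 77.2 °C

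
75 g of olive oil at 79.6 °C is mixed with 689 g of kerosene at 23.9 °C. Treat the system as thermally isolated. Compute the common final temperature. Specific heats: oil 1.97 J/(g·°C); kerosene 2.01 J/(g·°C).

T_f ≈ 29.3 °C

Taking heat into each body as positive, Σ m c ΔT = 0:
75*1.97*(T − 79.6) + 689*2.01*(T − 23.9) = 0
147.75(T − 79.6) + 1384.9(T − 23.9) = 0
1532.6 T = 44860
T = 44860/1532.6 ≈ 29.27 °C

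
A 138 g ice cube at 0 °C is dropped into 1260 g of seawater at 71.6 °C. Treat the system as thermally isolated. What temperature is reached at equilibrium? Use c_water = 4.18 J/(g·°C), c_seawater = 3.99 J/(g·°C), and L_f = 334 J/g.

Heat gained plus heat lost sum to zero:
fusion: m_ice L_f = 138×334 = 46092; meltwater 0→T: 138×4.18×T = 576.84 T; seawater cools: 1260×3.99×(T − 71.6) = 5027.4(T − 71.6)
5604.2 T = 359962 − 46092 = 313870
T ≈ 56.01 °C. Since T > 0 °C, the all-ice-melts assumption holds.

T_f ≈ 56.0 °C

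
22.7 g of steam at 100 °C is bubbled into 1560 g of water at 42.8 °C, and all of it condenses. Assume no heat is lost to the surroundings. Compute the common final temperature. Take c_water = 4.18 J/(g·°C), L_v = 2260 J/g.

T_f ≈ 51.4 °C

Heat gained plus heat lost sum to zero:
condense steam: −22.7·2260 = −51302
  condensate cools 100→T: 22.7·4.18·(T − 100) = 94.89(T − 100)
  original water: 6520.8(T − 42.8)
6615.7 T = 51302 + 9488.6 + 279090 = 339881
T ≈ 51.37 °C (< 100 °C, so full condensation is consistent).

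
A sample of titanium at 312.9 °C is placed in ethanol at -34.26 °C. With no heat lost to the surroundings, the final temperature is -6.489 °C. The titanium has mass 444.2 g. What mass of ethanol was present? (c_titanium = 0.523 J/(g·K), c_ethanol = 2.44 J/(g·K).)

m ≈ 1100 g

Let T be the final temperature. ΣQ_i = 0:
444.2×0.523×(-6.489 − 312.9) + m×2.44×(-6.489 − (-34.26)) = 0
67.76 m = 74199
m = 74199/67.76 ≈ 1095 g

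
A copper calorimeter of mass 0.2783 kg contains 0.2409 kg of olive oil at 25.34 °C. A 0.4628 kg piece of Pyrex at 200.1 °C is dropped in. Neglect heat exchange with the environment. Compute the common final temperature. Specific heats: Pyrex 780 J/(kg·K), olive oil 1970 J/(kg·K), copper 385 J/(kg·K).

T_f ≈ 92.3 °C

Conservation of energy gives ΣQ = 0:
0.4628*780*(T − 200.1) + 0.2409*1970*(T − 25.34) + 0.2783*385*(T − 25.34) = 0
(360.98 + 474.57 + 107.15) T = 360.98*200.1 + 474.57*25.34 + 107.15*25.34
T = 86974 / 942.7 = 92.3 °C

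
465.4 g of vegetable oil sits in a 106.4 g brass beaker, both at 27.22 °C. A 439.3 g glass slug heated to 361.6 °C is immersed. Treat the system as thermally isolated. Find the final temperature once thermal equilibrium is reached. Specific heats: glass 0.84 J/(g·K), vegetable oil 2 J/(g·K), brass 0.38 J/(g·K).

Energy conservation, ΣQ = 0:
439.3×0.84×(T − 361.6) + 465.4×2×(T − 27.22) + 106.4×0.38×(T − 27.22) = 0
369.01(T − 361.6) + 930.8(T − 27.22) + 40.43(T − 27.22) = 0
1340.2 T = 159872
T = 159872/1340.2 ≈ 119.29 °C

T_f ≈ 119.3 °C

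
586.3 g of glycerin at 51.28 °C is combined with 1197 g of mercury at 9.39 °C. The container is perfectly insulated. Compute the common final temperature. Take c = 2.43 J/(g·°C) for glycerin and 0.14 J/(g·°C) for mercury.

T_f ≈ 46.9 °C

Energy conservation, ΣQ = 0:
586.3*2.43*(T − 51.28) + 1197*0.14*(T − 9.39) = 0
1424.7(T − 51.28) + 167.58(T − 9.39) = 0
(1424.7 + 167.58) T = 1424.7*51.28 + 167.58*9.39
T = 74633/1592.3 ≈ 46.87 °C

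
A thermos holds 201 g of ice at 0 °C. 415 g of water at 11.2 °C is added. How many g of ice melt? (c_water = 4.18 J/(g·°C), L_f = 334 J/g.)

Cooling the water to 0 °C releases 415·4.18·11.2 = 19429 J.
Melting all 201 g of ice would need 201·334 = 67134 J.
That's not enough to melt it all — equilibrium is at 0 °C with ice remaining.
m_melted·334 = 19429  ⇒  m_melted ≈ 58.17 g.

m_melted ≈ 58.2 g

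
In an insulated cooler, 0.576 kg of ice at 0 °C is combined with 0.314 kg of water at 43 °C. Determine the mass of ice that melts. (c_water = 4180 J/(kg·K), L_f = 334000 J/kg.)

m_melted ≈ 0.169 kg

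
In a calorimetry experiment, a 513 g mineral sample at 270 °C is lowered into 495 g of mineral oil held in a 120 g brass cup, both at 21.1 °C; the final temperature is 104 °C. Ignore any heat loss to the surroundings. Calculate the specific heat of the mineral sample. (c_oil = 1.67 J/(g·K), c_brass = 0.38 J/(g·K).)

Conservation of energy gives ΣQ = 0:
513×c×(104 − 270) + 495×1.67×(104 − 21.1) + 120×0.38×(104 − 21.1) = 0
-85158 c = -72310
c = -72310/-85158 ≈ 0.8491 J/(g·K)

c ≈ 0.849 J/(g·K)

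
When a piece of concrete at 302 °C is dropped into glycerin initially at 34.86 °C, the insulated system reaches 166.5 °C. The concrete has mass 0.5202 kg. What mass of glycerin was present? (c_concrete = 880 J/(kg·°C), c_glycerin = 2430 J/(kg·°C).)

|Q_concrete| = |Q_glycerin|:
0.5202×880×(302 − 166.5) = m×2430×(166.5 − 34.86)
319885 m = 62029  ⇒  m ≈ 0.1939 kg

m ≈ 0.194 kg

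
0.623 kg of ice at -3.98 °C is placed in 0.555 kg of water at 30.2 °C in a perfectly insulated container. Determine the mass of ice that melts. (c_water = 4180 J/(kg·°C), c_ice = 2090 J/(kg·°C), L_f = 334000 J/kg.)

Heat available from the water dropping to 0 °C: 0.555×4180×30.2 = 70061 J.
Of that, 0.623×2090×3.98 = 5182.2 J goes to bring the ice to 0 °C, leaving 64879 J.
Melting all 0.623 kg of ice would need 0.623×334000 = 208082 J.
64879 J < 208082 J, so only part of the ice melts and the system sits at 0 °C.
m_melted×334000 = 64879  ⇒  m_melted ≈ 0.1942 kg.

m_melted ≈ 0.194 kg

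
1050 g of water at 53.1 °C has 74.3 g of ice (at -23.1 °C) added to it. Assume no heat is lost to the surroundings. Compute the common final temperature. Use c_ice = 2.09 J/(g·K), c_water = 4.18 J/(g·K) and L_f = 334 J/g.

T_f ≈ 43.5 °C

Energy balance with sensible and latent terms:
warm ice to 0 °C: 74.3×2.09×(0 − (-23.1)) = 3587.1
  fusion: m_ice L_f = 74.3×334 = 24816
  meltwater 0→T: 74.3×4.18×T = 310.57 T
  water: 4389(T − 53.1)
4699.6 T = 233056 − 28403 = 204653
T ≈ 43.55 °C (positive, so assuming full melt was valid).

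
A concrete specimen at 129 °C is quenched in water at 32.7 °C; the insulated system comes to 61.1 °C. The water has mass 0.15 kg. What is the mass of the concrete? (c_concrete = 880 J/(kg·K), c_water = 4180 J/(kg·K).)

m ≈ 0.298 kg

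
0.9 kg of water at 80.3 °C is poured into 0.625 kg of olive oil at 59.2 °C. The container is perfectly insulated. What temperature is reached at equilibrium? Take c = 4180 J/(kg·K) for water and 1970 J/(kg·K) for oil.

Let T be the final temperature. ΣQ_i = 0:
0.9·4180·(T − 80.3) + 0.625·1970·(T − 59.2) = 0
3762(T − 80.3) + 1231.2(T − 59.2) = 0
4993.2 T = 374979
T ≈ 75.10 °C

T_f ≈ 75.1 °C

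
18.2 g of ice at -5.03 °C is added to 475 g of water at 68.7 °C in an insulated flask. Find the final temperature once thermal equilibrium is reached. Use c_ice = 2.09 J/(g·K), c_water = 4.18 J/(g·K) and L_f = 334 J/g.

Let T be the final temperature. ΣQ_i = 0:
warm ice to 0 °C: 18.2×2.09×(0 − (-5.03)) = 191.33
  latent heat to melt: 18.2×334 = 6078.8
  meltwater 0→T: 18.2×4.18×T = 76.08 T
  water cools: 475×4.18×(T − 68.7) = 1985.5(T − 68.7)
2061.6 T = 136404 − 6270.1 = 130134
T ≈ 63.12 °C. Since T > 0 °C, the all-ice-melts assumption holds.

T_f ≈ 63.1 °C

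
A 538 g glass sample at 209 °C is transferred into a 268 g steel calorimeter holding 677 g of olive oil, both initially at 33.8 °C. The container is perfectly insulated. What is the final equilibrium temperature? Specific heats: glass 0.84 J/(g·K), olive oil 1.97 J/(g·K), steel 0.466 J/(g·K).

T_f ≈ 75.2 °C

With ΣQ=0 the equilibrium temperature is the m·c-weighted mean:
T_f = (451.92×209 + 1333.7×33.8 + 124.89×33.8) / (451.92 + 1333.7 + 124.89)
    = 143751 / 1910.5 ≈ 75.24 °C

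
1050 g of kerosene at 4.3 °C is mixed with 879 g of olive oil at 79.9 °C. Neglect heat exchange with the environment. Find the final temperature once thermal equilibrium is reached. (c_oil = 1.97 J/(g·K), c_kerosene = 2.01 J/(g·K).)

T_f ≈ 38.4 °C

Conservation of energy gives ΣQ = 0:
879*1.97*(T − 79.9) + 1050*2.01*(T − 4.3) = 0
1731.6(T − 79.9) + 2110.5(T − 4.3) = 0
(1731.6 + 2110.5) T = 1731.6*79.9 + 2110.5*4.3
T = 147432 / 3842.1 = 38.4 °C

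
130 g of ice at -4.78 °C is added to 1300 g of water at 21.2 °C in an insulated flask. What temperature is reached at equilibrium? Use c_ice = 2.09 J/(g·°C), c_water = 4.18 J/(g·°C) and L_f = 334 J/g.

Sum of m c ΔT and latent-heat terms is zero:
ice -4.78→0 °C: 130·2.09·4.78 = 1298.7
  fusion: m_ice L_f = 130·334 = 43420
  meltwater 0→T: 130·4.18·T = 543.4 T
  water: 5434(T − 21.2)
5977.4 T = 115201 − 44719 = 70482
T ≈ 11.79 °C. Since T > 0 °C, the all-ice-melts assumption holds.

T_f ≈ 11.8 °C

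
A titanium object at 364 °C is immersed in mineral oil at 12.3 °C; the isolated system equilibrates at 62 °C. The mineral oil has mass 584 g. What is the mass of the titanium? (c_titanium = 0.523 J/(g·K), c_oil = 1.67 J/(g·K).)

m ≈ 307 g

Energy conservation, ΣQ = 0:
m×0.523×(62 − 364) + 584×1.67×(62 − 12.3) = 0
-157.95 m = -48471
m = -48471/-157.95 ≈ 306.9 g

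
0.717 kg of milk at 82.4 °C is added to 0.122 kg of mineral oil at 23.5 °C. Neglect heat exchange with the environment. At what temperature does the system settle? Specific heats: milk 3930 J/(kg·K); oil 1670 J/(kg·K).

Heat gained plus heat lost sum to zero:
0.717*3930*(T − 82.4) + 0.122*1670*(T − 23.5) = 0
3021.6 T = 236975
T = 236975 / 3021.6 = 78.4 °C

T_f ≈ 78.4 °C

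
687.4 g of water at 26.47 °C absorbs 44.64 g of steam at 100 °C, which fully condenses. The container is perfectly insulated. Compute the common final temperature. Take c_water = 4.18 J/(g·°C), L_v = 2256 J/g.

Net heat exchanged in the isolated system is zero:
condense steam: −44.64·2256 = −100708
  condensed water 100 °C→T: 186.6(T − 100)
  water warms: 687.4·4.18·(T − 26.47) = 2873.3(T − 26.47)
3059.9 T = 100708 + 18660 + 76057 = 195424
T ≈ 63.87 °C (< 100 °C, so full condensation is consistent).

T_f ≈ 63.9 °C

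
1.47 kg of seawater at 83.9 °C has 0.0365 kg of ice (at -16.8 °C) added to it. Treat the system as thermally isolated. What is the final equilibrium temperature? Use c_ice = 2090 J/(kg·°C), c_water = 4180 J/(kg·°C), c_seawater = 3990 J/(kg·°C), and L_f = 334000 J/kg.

T_f ≈ 79.5 °C

Setting the total heat transfer to zero:
ice -16.8→0 °C: 0.0365·2090·16.8 = 1281.6
  latent heat to melt: 0.0365·334000 = 12191
  warm the meltwater: 152.57 T
  seawater cools: 1.47·3990·(T − 83.9) = 5865.3(T − 83.9)
6017.9 T = 492099 − 13473 = 478626
T ≈ 79.53 °C (positive, so assuming full melt was valid).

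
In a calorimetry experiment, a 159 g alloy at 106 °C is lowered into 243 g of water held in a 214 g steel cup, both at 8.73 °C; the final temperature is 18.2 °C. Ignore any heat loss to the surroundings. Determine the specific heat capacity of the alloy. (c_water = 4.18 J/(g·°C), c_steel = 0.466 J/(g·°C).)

c ≈ 0.757 J/(g·°C)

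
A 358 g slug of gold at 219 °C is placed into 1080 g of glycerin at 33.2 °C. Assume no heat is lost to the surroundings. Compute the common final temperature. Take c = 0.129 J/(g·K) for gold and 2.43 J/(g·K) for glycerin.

Net heat exchanged in the isolated system is zero:
358×0.129×(T − 219) + 1080×2.43×(T − 33.2) = 0
2670.6 T = 97244
T = 97244/2670.6 ≈ 36.41 °C

T_f ≈ 36.4 °C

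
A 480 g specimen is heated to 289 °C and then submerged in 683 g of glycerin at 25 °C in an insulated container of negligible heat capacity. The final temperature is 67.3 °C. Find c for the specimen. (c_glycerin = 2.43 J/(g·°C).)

Heat lost by the specimen = heat gained by the glycerin:
480·c·(289 − 67.3) = 683·2.43·(67.3 − 25)
106416 c = 70205  ⇒  c ≈ 0.6597 J/(g·°C)

c ≈ 0.66 J/(g·°C)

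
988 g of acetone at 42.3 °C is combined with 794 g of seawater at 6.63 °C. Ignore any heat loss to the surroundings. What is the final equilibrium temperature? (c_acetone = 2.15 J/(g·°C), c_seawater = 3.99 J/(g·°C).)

T_f ≈ 20.9 °C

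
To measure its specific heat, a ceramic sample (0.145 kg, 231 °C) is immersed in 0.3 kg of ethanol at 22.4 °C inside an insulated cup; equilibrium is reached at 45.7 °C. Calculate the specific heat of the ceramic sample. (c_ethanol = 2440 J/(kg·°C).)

Heat lost by the ceramic sample = heat gained by the ethanol:
0.145·c·(231 − 45.7) = 0.3·2440·(45.7 − 22.4)
26.87 c = 17056  ⇒  c ≈ 634.8 J/(kg·°C)

c ≈ 635 J/(kg·°C)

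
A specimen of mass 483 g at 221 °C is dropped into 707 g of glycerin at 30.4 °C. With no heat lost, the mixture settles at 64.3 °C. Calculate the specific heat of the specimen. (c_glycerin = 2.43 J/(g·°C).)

Heat lost by the specimen = heat gained by the glycerin:
483·c·(221 − 64.3) = 707·2.43·(64.3 − 30.4)
75686 c = 58241  ⇒  c ≈ 0.7695 J/(g·°C)

c ≈ 0.77 J/(g·°C)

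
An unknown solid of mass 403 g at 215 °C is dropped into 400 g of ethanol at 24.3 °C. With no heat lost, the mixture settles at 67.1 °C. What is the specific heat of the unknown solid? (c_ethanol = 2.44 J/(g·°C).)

Let T be the final temperature. ΣQ_i = 0:
403·c·(67.1 − 215) + 400·2.44·(67.1 − 24.3) = 0
-59604 c = -41773
c = -41773/-59604 ≈ 0.7008 J/(g·°C)

c ≈ 0.701 J/(g·°C)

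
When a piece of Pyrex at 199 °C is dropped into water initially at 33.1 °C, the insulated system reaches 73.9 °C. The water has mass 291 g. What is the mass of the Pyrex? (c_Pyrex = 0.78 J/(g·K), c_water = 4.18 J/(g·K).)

m ≈ 509 g

Setting the total heat transfer to zero:
m·0.78·(73.9 − 199) + 291·4.18·(73.9 − 33.1) = 0
-97.58 m = -49628
m = -49628/-97.58 ≈ 508.6 g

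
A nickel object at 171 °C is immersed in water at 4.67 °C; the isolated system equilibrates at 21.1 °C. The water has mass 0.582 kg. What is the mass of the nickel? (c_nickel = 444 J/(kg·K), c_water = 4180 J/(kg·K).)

|Q_nickel| = |Q_water|:
m·444·(171 − 21.1) = 0.582·4180·(21.1 − 4.67)
66556 m = 39970  ⇒  m ≈ 0.6006 kg

m ≈ 0.601 kg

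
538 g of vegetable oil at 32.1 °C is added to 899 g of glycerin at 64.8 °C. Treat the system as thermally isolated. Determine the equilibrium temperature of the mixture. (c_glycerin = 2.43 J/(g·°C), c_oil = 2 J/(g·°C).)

T_f ≈ 54.0 °C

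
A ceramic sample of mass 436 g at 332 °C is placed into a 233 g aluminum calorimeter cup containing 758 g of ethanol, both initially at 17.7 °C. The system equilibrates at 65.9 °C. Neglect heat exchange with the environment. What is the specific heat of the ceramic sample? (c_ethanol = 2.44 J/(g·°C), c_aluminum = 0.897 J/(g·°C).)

c ≈ 0.855 J/(g·°C)

Heat gained plus heat lost sum to zero:
436·c·(65.9 − 332) + 758·2.44·(65.9 − 17.7) + 233·0.897·(65.9 − 17.7) = 0
-116020 c = -99221
c = -99221/-116020 ≈ 0.8552 J/(g·°C)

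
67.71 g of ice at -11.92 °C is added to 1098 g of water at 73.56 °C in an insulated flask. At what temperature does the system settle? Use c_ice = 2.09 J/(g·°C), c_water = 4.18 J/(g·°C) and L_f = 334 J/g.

T_f ≈ 64.3 °C

Energy conservation, ΣQ = 0:
warm ice to 0 °C: 67.71×2.09×(0 − (-11.92)) = 1686.8; melt ice: 67.71×334 = 22615; meltwater 0→T: 67.71×4.18×T = 283.03 T; water: 4589.6(T − 73.56)
4872.7 T = 337614 − 24302 = 313312
T ≈ 64.30 °C. Since T > 0 °C, the all-ice-melts assumption holds.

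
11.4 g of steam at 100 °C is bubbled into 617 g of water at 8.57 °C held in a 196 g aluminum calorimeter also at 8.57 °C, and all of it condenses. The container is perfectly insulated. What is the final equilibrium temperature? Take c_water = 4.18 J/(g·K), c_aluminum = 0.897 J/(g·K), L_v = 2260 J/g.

T_f ≈ 19.3 °C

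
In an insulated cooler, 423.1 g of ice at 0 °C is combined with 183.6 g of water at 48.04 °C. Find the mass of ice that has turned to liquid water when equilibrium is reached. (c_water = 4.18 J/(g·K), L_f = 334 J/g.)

m_melted ≈ 110 g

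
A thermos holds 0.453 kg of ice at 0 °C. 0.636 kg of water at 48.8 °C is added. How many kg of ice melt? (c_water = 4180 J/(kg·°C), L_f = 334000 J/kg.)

m_melted ≈ 0.388 kg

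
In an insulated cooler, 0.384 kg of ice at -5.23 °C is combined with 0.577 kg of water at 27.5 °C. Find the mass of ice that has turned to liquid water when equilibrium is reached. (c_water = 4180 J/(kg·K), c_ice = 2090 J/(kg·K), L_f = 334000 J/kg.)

m_melted ≈ 0.186 kg

Water can give up m c ΔT = 0.577×4180×27.5 = 66326 J before reaching 0 °C.
Of that, 0.384×2090×5.23 = 4197.4 J goes to bring the ice to 0 °C, leaving 62129 J.
Melting all 0.384 kg of ice would need 0.384×334000 = 128256 J.
That's not enough to melt it all — equilibrium is at 0 °C with ice remaining.
Mass melted = 62129/334000 ≈ 0.186 kg.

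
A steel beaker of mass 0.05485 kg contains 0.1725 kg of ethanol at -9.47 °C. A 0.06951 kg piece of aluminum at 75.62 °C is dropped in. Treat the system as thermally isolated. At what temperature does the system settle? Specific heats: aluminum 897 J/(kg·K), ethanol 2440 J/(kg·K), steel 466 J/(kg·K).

T_f ≈ 1.0 °C

Setting the total heat transfer to zero:
0.06951·897·(T − 75.62) + 0.1725·2440·(T − (-9.47)) + 0.05485·466·(T − (-9.47)) = 0
62.35(T − 75.62) + 420.9(T − (-9.47)) + 25.56(T − (-9.47)) = 0
(62.35 + 420.9 + 25.56) T = 62.35·75.62 + 420.9·(-9.47) + 25.56·(-9.47)
T = 486.97 / 508.81 = 0.957 °C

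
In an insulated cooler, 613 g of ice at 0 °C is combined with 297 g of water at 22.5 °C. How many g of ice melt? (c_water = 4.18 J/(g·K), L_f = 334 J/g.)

m_melted ≈ 83.6 g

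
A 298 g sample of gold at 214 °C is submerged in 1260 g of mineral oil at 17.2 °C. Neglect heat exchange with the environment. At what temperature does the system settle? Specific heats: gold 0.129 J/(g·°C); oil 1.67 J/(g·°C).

T_f ≈ 20.7 °C

Heat gained plus heat lost sum to zero:
298*0.129*(T − 214) + 1260*1.67*(T − 17.2) = 0
38.44(T − 214) + 2104.2(T − 17.2) = 0
2142.6 T = 44419
T = 44419/2142.6 ≈ 20.73 °C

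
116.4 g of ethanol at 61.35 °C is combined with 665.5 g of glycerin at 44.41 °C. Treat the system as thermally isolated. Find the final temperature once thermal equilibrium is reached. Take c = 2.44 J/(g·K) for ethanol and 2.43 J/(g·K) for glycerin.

T_f = Σ m_i c_i T_i / Σ m_i c_i:
T_f = (284.02*61.35 + 1617.2*44.41) / (284.02 + 1617.2)
    = 89243 / 1901.2 ≈ 46.94 °C

T_f ≈ 46.9 °C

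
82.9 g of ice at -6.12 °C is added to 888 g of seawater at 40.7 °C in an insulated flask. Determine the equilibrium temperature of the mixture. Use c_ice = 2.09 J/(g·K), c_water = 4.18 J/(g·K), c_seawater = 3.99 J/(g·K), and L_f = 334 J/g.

Energy balance with sensible and latent terms:
ice -6.12→0 °C: 82.9×2.09×6.12 = 1060.4; fusion: m_ice L_f = 82.9×334 = 27689; meltwater 0→T: 82.9×4.18×T = 346.52 T; seawater cools: 888×3.99×(T − 40.7) = 3543.1(T − 40.7)
3889.6 T = 144205 − 28749 = 115456
T ≈ 29.68 °C — above 0 °C, consistent with complete melting.

T_f ≈ 29.7 °C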